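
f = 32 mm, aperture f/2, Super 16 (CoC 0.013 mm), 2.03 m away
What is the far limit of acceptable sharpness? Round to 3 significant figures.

Hyperfocal distance H = f²/(N·c) + f = 32²/(2 × 0.013) + 32 = 1024/0.026 + 32 ≈ 39416.6 mm ≈ 39.42 m.
Far limit Df = s·(H − f)/(H − s) = 2030 × (39416.6 − 32) / (39416.6 − 2030) = 2030 × 39384.6 / 37386.6 ≈ 2138.5 mm ≈ 2.14 m.

2.14 m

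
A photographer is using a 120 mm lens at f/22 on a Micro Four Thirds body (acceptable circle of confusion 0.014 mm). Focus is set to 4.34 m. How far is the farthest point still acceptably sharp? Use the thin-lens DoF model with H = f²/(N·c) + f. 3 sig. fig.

Hyperfocal distance H = f²/(N·c) + f = 120²/(22 × 0.014) + 120 = 14400/0.308 + 120 ≈ 46873.2 mm ≈ 46.87 m.
Far limit Df = s·(H − f)/(H − s) = 4340 × (46873.2 − 120) / (46873.2 − 4340) = 4340 × 46753.2 / 42533.2 ≈ 4770.6 mm ≈ 4.77 m.

4.77 m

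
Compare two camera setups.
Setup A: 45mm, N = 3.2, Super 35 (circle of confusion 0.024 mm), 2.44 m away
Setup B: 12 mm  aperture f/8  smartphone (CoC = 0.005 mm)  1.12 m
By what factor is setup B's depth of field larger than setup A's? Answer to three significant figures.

1.70

Setup A: H = 45²/(3.2×0.024) + 45 ≈ 26412.2 mm; DoF = Df − Dn = 2683.77 − 2236.82 ≈ 446.95 mm.
Setup B: H = 12²/(8×0.005) + 12 ≈ 3612.0 mm; DoF = Df − Dn = 1617.98 − 856.41 ≈ 761.57 mm.
Ratio = 761.57 / 446.95 ≈ 1.70.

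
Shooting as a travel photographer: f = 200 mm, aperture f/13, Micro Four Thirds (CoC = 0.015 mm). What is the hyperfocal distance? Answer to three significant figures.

Hyperfocal distance H = f²/(N·c) + f = 200²/(13 × 0.015) + 200 = 40000/0.195 + 200 ≈ 205328.2 mm ≈ 205 m.

205 m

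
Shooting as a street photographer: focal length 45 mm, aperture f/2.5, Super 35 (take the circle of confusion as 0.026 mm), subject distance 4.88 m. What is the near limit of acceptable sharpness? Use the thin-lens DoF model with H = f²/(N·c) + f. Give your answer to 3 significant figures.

4.22 m

Hyperfocal distance H = f²/(N·c) + f = 45²/(2.5 × 0.026) + 45 = 2025/0.065 + 45 ≈ 31198.8 mm ≈ 31.20 m.
Near limit Dn = s·(H − f)/(H + s − 2f) = 4880 × (31198.8 − 45) / (31198.8 + 4880 − 2 × 45) = 4880 × 31153.8 / 35988.8 ≈ 4224.4 mm ≈ 4.22 m.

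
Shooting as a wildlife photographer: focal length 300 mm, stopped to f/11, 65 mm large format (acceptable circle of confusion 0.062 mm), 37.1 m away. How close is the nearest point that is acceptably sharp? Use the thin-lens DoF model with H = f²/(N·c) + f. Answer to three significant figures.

29.0 m

Hyperfocal distance H = f²/(N·c) + f = 300²/(11 × 0.062) + 300 = 90000/0.682 + 300 ≈ 132264.8 mm ≈ 132.3 m.
Near limit Dn = s·(H − f)/(H + s − 2f) = 37100 × (132264.8 − 300) / (132264.8 + 37100 − 2 × 300) = 37100 × 131964.8 / 168764.8 ≈ 29010 mm ≈ 29.0 m.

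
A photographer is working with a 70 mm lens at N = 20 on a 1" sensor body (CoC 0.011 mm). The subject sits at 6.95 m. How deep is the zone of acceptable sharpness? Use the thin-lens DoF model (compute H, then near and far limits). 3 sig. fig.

Hyperfocal distance H = f²/(N·c) + f = 70²/(20 × 0.011) + 70 = 4900/0.22 + 70 ≈ 22342.7 mm ≈ 22.34 m.
Near limit Dn = s·(H − f)/(H + s − 2f) = 6950 × (22342.7 − 70) / (22342.7 + 6950 − 2 × 70) = 6950 × 22272.7 / 29152.7 ≈ 5309.8 mm.
Far limit Df = s·(H − f)/(H − s) = 6950 × (22342.7 − 70) / (22342.7 − 6950) = 6950 × 22272.7 / 15392.7 ≈ 10056.4 mm.
Depth of field = Df − Dn = 10056.4 − 5309.8 ≈ 4746.6 mm ≈ 4.75 m.

4.75 m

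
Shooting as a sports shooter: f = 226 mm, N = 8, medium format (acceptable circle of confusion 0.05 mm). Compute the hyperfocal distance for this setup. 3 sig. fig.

128 m

Hyperfocal distance H = f²/(N·c) + f = 226²/(8 × 0.05) + 226 = 51076/0.4 + 226 ≈ 127916.0 mm ≈ 128 m.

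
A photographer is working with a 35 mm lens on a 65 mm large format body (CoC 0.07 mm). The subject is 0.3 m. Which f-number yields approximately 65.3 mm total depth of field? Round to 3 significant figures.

f/7.10

Write h = H − f = f²/(N·c). The thin-lens limits are Dn = s·h/(h + (s−f)) and Df = s·h/(h − (s−f)), so DoF = Df − Dn = 2·s·(s−f)·h / (h² − (s−f)²).
That is a quadratic in h: DoF·h² − 2·s·(s−f)·h − DoF·(s−f)² = 0 ⇒ h = (s−f)·(s + √(s² + DoF²)) / DoF = 265 × (300 + √(300² + 65.3²)) / 65.3 = 265 × (300 + 307.025) / 65.3 ≈ 2463.4 mm.
Then N = f²/(c·h) = 35² / (0.07 × 2463.4) = 1225 / 172.44 ≈ 7.10.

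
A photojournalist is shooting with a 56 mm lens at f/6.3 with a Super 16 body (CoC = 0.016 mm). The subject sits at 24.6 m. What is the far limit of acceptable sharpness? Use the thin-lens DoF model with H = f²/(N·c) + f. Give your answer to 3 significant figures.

117 m

Hyperfocal distance H = f²/(N·c) + f = 56²/(6.3 × 0.016) + 56 = 3136/0.1008 + 56 ≈ 31167.1 mm ≈ 31.17 m.
Far limit Df = s·(H − f)/(H − s) = 24600 × (31167.1 − 56) / (31167.1 − 24600) = 24600 × 31111.1 / 6567.1 ≈ 116540 mm ≈ 117 m.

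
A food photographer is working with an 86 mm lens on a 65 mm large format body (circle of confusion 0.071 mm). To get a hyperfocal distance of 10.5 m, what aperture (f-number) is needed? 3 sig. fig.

Rearrange H = f²/(N·c) + f for N: N = f² / ((H − f)·c).
N = 86² / ((10500 − 86) × 0.071) = 7396 / 739.4 ≈ 10.

f/10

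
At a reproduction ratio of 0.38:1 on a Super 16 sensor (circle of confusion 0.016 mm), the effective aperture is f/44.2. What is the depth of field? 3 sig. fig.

At magnification m, DoF ≈ 2·N_eff·c/m² = 2 × 44.2 × 0.016 / 0.38² = 1.414 / 0.1444 ≈ 9.8 mm.

9.80 mm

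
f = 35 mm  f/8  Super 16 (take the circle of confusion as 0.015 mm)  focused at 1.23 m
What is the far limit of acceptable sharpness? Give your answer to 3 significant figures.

Hyperfocal distance H = f²/(N·c) + f = 35²/(8 × 0.015) + 35 = 1225/0.12 + 35 ≈ 10243.3 mm ≈ 10.24 m.
Far limit Df = s·(H − f)/(H − s) = 1230 × (10243.3 − 35) / (10243.3 − 1230) = 1230 × 10208.3 / 9013.3 ≈ 1393.1 mm ≈ 1.39 m.

1.39 m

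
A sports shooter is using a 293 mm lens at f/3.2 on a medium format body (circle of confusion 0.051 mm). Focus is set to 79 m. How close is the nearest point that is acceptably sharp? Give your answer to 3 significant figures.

Hyperfocal distance H = f²/(N·c) + f = 293²/(3.2 × 0.051) + 293 = 85849/0.1632 + 293 ≈ 526328.5 mm ≈ 526.3 m.
Near limit Dn = s·(H − f)/(H + s − 2f) = 79000 × (526328.5 − 293) / (526328.5 + 79000 − 2 × 293) = 79000 × 526035.5 / 604742.5 ≈ 68718 mm ≈ 68.7 m.

68.7 m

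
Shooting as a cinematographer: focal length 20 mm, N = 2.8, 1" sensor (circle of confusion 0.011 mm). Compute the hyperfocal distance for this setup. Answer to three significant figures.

13.0 m

Hyperfocal distance H = f²/(N·c) + f = 20²/(2.8 × 0.011) + 20 = 400/0.0308 + 20 ≈ 13007.0 mm ≈ 13.0 m.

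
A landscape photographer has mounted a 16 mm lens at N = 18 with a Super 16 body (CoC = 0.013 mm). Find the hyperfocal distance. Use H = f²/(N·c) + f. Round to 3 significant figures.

1.11 m

Hyperfocal distance H = f²/(N·c) + f = 16²/(18 × 0.013) + 16 = 256/0.234 + 16 ≈ 1110.0 mm ≈ 1.11 m.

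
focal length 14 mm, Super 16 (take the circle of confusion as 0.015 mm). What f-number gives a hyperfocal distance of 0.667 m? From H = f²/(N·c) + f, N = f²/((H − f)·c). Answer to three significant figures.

Rearrange H = f²/(N·c) + f for N: N = f² / ((H − f)·c).
N = 14² / ((667 − 14) × 0.015) = 196 / 9.795 ≈ 20.

f/20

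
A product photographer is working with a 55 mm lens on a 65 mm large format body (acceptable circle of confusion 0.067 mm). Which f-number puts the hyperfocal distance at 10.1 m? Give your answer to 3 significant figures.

f/4.49

Rearrange H = f²/(N·c) + f for N: N = f² / ((H − f)·c).
N = 55² / ((10100 − 55) × 0.067) = 3025 / 673.0 ≈ 4.49.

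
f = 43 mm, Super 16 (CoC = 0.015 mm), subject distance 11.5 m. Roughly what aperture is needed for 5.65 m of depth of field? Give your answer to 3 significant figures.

Write h = H − f = f²/(N·c). The thin-lens limits are Dn = s·h/(h + (s−f)) and Df = s·h/(h − (s−f)), so DoF = Df − Dn = 2·s·(s−f)·h / (h² − (s−f)²).
That is a quadratic in h: DoF·h² − 2·s·(s−f)·h − DoF·(s−f)² = 0 ⇒ h = (s−f)·(s + √(s² + DoF²)) / DoF = 11457 × (11500 + √(11500² + 5650²)) / 5650 = 11457 × (11500 + 12813.0) / 5650 ≈ 49302 mm.
Then N = f²/(c·h) = 43² / (0.015 × 49302) = 1849 / 739.52 ≈ 2.50.

f/2.50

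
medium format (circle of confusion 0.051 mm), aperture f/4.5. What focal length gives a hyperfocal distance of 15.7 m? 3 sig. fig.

From H = f²/(N·c) + f, with f ≪ H: f ≈ √(H·N·c) = √(15700 × 4.5 × 0.051) = √3603.1 ≈ 60.03 mm.
Exact: f² + N·c·f − N·c·H = 0 ⇒ f = (−N·c + √((N·c)² + 4·N·c·H))/2 = (−0.2295 + √14413)/2 ≈ 59.912 mm ≈ 59.9 mm.

59.9 mm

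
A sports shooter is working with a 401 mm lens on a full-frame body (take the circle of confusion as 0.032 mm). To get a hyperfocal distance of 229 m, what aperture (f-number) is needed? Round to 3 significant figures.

Rearrange H = f²/(N·c) + f for N: N = f² / ((H − f)·c).
N = 401² / ((229000 − 401) × 0.032) = 160801 / 7315 ≈ 22.

f/22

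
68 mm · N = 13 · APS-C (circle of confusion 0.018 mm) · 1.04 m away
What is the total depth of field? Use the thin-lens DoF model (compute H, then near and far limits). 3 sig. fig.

Hyperfocal distance H = f²/(N·c) + f = 68²/(13 × 0.018) + 68 = 4624/0.234 + 68 ≈ 19828.7 mm ≈ 19.83 m.
Near limit Dn = s·(H − f)/(H + s − 2f) = 1040 × (19828.7 − 68) / (19828.7 + 1040 − 2 × 68) = 1040 × 19760.7 / 20732.7 ≈ 991.24 mm.
Far limit Df = s·(H − f)/(H − s) = 1040 × (19828.7 − 68) / (19828.7 − 1040) = 1040 × 19760.7 / 18788.7 ≈ 1093.80 mm.
Depth of field = Df − Dn = 1093.80 − 991.24 ≈ 102.56 mm.

103 mm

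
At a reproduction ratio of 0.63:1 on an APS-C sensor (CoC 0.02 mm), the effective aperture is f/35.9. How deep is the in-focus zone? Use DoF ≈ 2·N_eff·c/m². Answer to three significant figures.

At magnification m, DoF ≈ 2·N_eff·c/m² = 2 × 35.9 × 0.02 / 0.63² = 1.436 / 0.3969 ≈ 3.62 mm.

3.62 mm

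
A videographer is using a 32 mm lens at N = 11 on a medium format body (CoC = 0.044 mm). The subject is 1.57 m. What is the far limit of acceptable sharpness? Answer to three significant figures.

5.75 m

Hyperfocal distance H = f²/(N·c) + f = 32²/(11 × 0.044) + 32 = 1024/0.484 + 32 ≈ 2147.7 mm ≈ 2.148 m.
Far limit Df = s·(H − f)/(H − s) = 1570 × (2147.7 − 32) / (2147.7 − 1570) = 1570 × 2115.7 / 577.7 ≈ 5749.8 mm ≈ 5.75 m.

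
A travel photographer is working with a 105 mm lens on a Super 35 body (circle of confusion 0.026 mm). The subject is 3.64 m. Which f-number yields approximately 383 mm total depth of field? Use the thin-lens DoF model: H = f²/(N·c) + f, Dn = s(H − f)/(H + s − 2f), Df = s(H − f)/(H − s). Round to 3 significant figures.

Write h = H − f = f²/(N·c). The thin-lens limits are Dn = s·h/(h + (s−f)) and Df = s·h/(h − (s−f)), so DoF = Df − Dn = 2·s·(s−f)·h / (h² − (s−f)²).
That is a quadratic in h: DoF·h² − 2·s·(s−f)·h − DoF·(s−f)² = 0 ⇒ h = (s−f)·(s + √(s² + DoF²)) / DoF = 3535 × (3640 + √(3640² + 383²)) / 383 = 3535 × (3640 + 3660.09) / 383 ≈ 67378 mm.
Then N = f²/(c·h) = 105² / (0.026 × 67378) = 11025 / 1751.8 ≈ 6.29.

f/6.29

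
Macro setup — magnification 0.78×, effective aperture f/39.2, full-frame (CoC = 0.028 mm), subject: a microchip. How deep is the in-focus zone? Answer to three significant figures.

At magnification m, DoF ≈ 2·N_eff·c/m² = 2 × 39.2 × 0.028 / 0.78² = 2.195 / 0.6084 ≈ 3.61 mm.

3.61 mm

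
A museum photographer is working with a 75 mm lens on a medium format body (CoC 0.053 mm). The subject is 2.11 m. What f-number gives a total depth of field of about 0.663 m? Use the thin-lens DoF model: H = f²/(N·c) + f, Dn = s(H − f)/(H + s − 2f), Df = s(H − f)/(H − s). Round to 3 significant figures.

Write h = H − f = f²/(N·c). The thin-lens limits are Dn = s·h/(h + (s−f)) and Df = s·h/(h − (s−f)), so DoF = Df − Dn = 2·s·(s−f)·h / (h² − (s−f)²).
That is a quadratic in h: DoF·h² − 2·s·(s−f)·h − DoF·(s−f)² = 0 ⇒ h = (s−f)·(s + √(s² + DoF²)) / DoF = 2035 × (2110 + √(2110² + 663²)) / 663 = 2035 × (2110 + 2211.71) / 663 ≈ 13265 mm.
Then N = f²/(c·h) = 75² / (0.053 × 13265) = 5625 / 703.04 ≈ 8.

f/8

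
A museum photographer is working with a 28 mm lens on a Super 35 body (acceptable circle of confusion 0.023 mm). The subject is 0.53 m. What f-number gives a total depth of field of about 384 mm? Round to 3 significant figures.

Write h = H − f = f²/(N·c). The thin-lens limits are Dn = s·h/(h + (s−f)) and Df = s·h/(h − (s−f)), so DoF = Df − Dn = 2·s·(s−f)·h / (h² − (s−f)²).
That is a quadratic in h: DoF·h² − 2·s·(s−f)·h − DoF·(s−f)² = 0 ⇒ h = (s−f)·(s + √(s² + DoF²)) / DoF = 502 × (530 + √(530² + 384²)) / 384 = 502 × (530 + 654.489) / 384 ≈ 1548.5 mm.
Then N = f²/(c·h) = 28² / (0.023 × 1548.5) = 784 / 35.615 ≈ 22.

f/22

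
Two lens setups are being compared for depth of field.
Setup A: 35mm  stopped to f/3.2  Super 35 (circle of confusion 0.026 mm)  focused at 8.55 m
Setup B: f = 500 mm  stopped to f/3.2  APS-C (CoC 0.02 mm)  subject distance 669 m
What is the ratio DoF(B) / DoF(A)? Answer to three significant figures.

Setup A: H = 35²/(3.2×0.026) + 35 ≈ 14758.6 mm; DoF = Df − Dn = 20276 − 5417 ≈ 14859 mm.
Setup B: H = 500²/(3.2×0.02) + 500 ≈ 3906750.0 mm; DoF = Df − Dn = 807129 − 571240 ≈ 235889 mm.
Ratio = 235889 / 14859 ≈ 15.9.

15.9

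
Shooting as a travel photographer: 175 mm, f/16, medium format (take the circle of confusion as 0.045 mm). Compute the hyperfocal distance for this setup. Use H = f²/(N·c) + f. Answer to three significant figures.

42.7 m

Hyperfocal distance H = f²/(N·c) + f = 175²/(16 × 0.045) + 175 = 30625/0.72 + 175 ≈ 42709.7 mm ≈ 42.7 m.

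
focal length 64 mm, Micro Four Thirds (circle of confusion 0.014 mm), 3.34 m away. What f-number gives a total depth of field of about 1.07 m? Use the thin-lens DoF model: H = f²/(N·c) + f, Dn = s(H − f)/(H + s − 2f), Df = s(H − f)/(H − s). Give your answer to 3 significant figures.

f/14

Write h = H − f = f²/(N·c). The thin-lens limits are Dn = s·h/(h + (s−f)) and Df = s·h/(h − (s−f)), so DoF = Df − Dn = 2·s·(s−f)·h / (h² − (s−f)²).
That is a quadratic in h: DoF·h² − 2·s·(s−f)·h − DoF·(s−f)² = 0 ⇒ h = (s−f)·(s + √(s² + DoF²)) / DoF = 3276 × (3340 + √(3340² + 1070²)) / 1070 = 3276 × (3340 + 3507.21) / 1070 ≈ 20964 mm.
Then N = f²/(c·h) = 64² / (0.014 × 20964) = 4096 / 293.50 ≈ 14.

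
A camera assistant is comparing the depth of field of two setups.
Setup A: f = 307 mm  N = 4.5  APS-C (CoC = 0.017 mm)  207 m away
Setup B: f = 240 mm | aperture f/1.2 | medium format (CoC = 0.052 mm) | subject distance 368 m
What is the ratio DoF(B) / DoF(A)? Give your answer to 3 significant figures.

4.88

Setup A: H = 307²/(4.5×0.017) + 307 ≈ 1232320.1 mm; DoF = Df − Dn = 248729 − 177261 ≈ 71468 mm.
Setup B: H = 240²/(1.2×0.052) + 240 ≈ 923316.9 mm; DoF = Df − Dn = 611709 − 263157 ≈ 348552 mm.
Ratio = 348552 / 71468 ≈ 4.88.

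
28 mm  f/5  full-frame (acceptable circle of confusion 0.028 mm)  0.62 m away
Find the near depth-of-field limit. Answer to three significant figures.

0.561 m

Hyperfocal distance H = f²/(N·c) + f = 28²/(5 × 0.028) + 28 = 784/0.14 + 28 ≈ 5628.0 mm ≈ 5.628 m.
Near limit Dn = s·(H − f)/(H + s − 2f) = 620 × (5628.0 − 28) / (5628.0 + 620 − 2 × 28) = 620 × 5600.0 / 6192.0 ≈ 560.72 mm ≈ 0.561 m.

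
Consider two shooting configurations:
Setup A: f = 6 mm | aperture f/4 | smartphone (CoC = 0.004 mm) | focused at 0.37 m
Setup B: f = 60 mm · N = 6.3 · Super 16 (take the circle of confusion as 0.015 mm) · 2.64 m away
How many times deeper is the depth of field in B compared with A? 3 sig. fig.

2.92

Setup A: H = 6²/(4×0.004) + 6 ≈ 2256.0 mm; DoF = Df − Dn = 441.41 − 318.48 ≈ 122.93 mm.
Setup B: H = 60²/(6.3×0.015) + 60 ≈ 38155.2 mm; DoF = Df − Dn = 2831.78 − 2472.55 ≈ 359.23 mm.
Ratio = 359.23 / 122.93 ≈ 2.92.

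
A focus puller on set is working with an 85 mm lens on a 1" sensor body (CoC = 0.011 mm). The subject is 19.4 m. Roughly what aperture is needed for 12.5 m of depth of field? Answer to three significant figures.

Write h = H − f = f²/(N·c). The thin-lens limits are Dn = s·h/(h + (s−f)) and Df = s·h/(h − (s−f)), so DoF = Df − Dn = 2·s·(s−f)·h / (h² − (s−f)²).
That is a quadratic in h: DoF·h² − 2·s·(s−f)·h − DoF·(s−f)² = 0 ⇒ h = (s−f)·(s + √(s² + DoF²)) / DoF = 19315 × (19400 + √(19400² + 12500²)) / 12500 = 19315 × (19400 + 23078.3) / 12500 ≈ 65638 mm.
Then N = f²/(c·h) = 85² / (0.011 × 65638) = 7225 / 722.01 ≈ 10.

f/10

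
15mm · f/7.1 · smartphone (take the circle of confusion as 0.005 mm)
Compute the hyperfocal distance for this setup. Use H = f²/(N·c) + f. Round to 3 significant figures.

6.35 m

Hyperfocal distance H = f²/(N·c) + f = 15²/(7.1 × 0.005) + 15 = 225/0.0355 + 15 ≈ 6353.0 mm ≈ 6.35 m.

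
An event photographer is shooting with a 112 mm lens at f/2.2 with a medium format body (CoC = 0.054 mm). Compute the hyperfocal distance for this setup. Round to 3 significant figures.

106 m

Hyperfocal distance H = f²/(N·c) + f = 112²/(2.2 × 0.054) + 112 = 12544/0.1188 + 112 ≈ 105701.2 mm ≈ 106 m.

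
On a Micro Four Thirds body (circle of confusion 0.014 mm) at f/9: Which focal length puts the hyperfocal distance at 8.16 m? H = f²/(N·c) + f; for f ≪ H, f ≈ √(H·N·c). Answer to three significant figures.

32.0 mm

From H = f²/(N·c) + f, with f ≪ H: f ≈ √(H·N·c) = √(8160 × 9 × 0.014) = √1028.2 ≈ 32.06 mm.
Exact: f² + N·c·f − N·c·H = 0 ⇒ f = (−N·c + √((N·c)² + 4·N·c·H))/2 = (−0.126 + √4112.7)/2 ≈ 32.002 mm ≈ 32.0 mm.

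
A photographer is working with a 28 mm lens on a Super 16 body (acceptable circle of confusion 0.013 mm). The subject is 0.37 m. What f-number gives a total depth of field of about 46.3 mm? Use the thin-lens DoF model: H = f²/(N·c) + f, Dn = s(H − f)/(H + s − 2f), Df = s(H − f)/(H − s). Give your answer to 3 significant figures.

f/11

Write h = H − f = f²/(N·c). The thin-lens limits are Dn = s·h/(h + (s−f)) and Df = s·h/(h − (s−f)), so DoF = Df − Dn = 2·s·(s−f)·h / (h² − (s−f)²).
That is a quadratic in h: DoF·h² − 2·s·(s−f)·h − DoF·(s−f)² = 0 ⇒ h = (s−f)·(s + √(s² + DoF²)) / DoF = 342 × (370 + √(370² + 46.3²)) / 46.3 = 342 × (370 + 372.886) / 46.3 ≈ 5487.4 mm.
Then N = f²/(c·h) = 28² / (0.013 × 5487.4) = 784 / 71.336 ≈ 11.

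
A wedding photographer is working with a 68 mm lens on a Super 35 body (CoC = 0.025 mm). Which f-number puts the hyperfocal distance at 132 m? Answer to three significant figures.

Rearrange H = f²/(N·c) + f for N: N = f² / ((H − f)·c).
N = 68² / ((132000 − 68) × 0.025) = 4624 / 3298 ≈ 1.40.

f/1.40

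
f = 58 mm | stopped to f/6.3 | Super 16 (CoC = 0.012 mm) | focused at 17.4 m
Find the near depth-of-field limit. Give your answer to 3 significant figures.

Hyperfocal distance H = f²/(N·c) + f = 58²/(6.3 × 0.012) + 58 = 3364/0.0756 + 58 ≈ 44555.4 mm ≈ 44.56 m.
Near limit Dn = s·(H − f)/(H + s − 2f) = 17400 × (44555.4 − 58) / (44555.4 + 17400 − 2 × 58) = 17400 × 44497.4 / 61839.4 ≈ 12520 mm ≈ 12.5 m.

12.5 m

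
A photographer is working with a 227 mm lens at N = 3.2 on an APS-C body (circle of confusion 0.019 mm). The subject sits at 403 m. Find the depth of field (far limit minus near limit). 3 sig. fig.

495 m

Hyperfocal distance H = f²/(N·c) + f = 227²/(3.2 × 0.019) + 227 = 51529/0.0608 + 227 ≈ 847743.4 mm ≈ 847.7 m.
Near limit Dn = s·(H − f)/(H + s − 2f) = 403000 × (847743.4 − 227) / (847743.4 + 403000 − 2 × 227) = 403000 × 847516.4 / 1250289.4 ≈ 273176 mm.
Far limit Df = s·(H − f)/(H − s) = 403000 × (847743.4 − 227) / (847743.4 − 403000) = 403000 × 847516.4 / 444743.4 ≈ 767969 mm.
Depth of field = Df − Dn = 767969 − 273176 ≈ 494793 mm ≈ 495 m.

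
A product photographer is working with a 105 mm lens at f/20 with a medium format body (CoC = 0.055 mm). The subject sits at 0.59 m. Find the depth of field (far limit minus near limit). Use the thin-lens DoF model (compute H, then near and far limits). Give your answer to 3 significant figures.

Hyperfocal distance H = f²/(N·c) + f = 105²/(20 × 0.055) + 105 = 11025/1.1 + 105 ≈ 10127.7 mm ≈ 10.13 m.
Near limit Dn = s·(H − f)/(H + s − 2f) = 590 × (10127.7 − 105) / (10127.7 + 590 − 2 × 105) = 590 × 10022.7 / 10507.7 ≈ 562.768 mm.
Far limit Df = s·(H − f)/(H − s) = 590 × (10127.7 − 105) / (10127.7 − 590) = 590 × 10022.7 / 9537.7 ≈ 620.002 mm.
Depth of field = Df − Dn = 620.002 − 562.768 ≈ 57.234 mm.

57.2 mm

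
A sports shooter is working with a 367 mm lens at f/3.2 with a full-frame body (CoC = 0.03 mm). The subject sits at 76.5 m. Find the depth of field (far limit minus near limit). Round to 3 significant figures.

8.33 m

Hyperfocal distance H = f²/(N·c) + f = 367²/(3.2 × 0.03) + 367 = 134689/0.096 + 367 ≈ 1403377.4 mm ≈ 1403 m.
Near limit Dn = s·(H − f)/(H + s − 2f) = 76500 × (1403377.4 − 367) / (1403377.4 + 76500 − 2 × 367) = 76500 × 1403010.4 / 1479143.4 ≈ 72562.5 mm.
Far limit Df = s·(H − f)/(H − s) = 76500 × (1403377.4 − 367) / (1403377.4 − 76500) = 76500 × 1403010.4 / 1326877.4 ≈ 80889.4 mm.
Depth of field = Df − Dn = 80889.4 − 72562.5 ≈ 8326.9 mm ≈ 8.33 m.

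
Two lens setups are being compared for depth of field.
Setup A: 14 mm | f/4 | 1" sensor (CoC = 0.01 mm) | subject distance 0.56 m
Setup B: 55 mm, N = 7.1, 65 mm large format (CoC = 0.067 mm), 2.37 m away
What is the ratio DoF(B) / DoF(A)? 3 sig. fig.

15.7

Setup A: H = 14²/(4×0.01) + 14 ≈ 4914.0 mm; DoF = Df − Dn = 630.23 − 503.86 ≈ 126.37 mm.
Setup B: H = 55²/(7.1×0.067) + 55 ≈ 6414.0 mm; DoF = Df − Dn = 3726.7 − 1737.5 ≈ 1989.2 mm.
Ratio = 1989.2 / 126.37 ≈ 15.7.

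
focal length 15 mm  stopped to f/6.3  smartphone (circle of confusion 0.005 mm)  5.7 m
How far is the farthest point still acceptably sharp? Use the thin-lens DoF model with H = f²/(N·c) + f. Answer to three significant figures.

Hyperfocal distance H = f²/(N·c) + f = 15²/(6.3 × 0.005) + 15 = 225/0.0315 + 15 ≈ 7157.9 mm ≈ 7.158 m.
Far limit Df = s·(H − f)/(H − s) = 5700 × (7157.9 − 15) / (7157.9 − 5700) = 5700 × 7142.9 / 1457.9 ≈ 27927 mm ≈ 27.9 m.

27.9 m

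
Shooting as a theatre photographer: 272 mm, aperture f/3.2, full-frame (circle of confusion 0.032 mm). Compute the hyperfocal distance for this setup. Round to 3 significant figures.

723 m

Hyperfocal distance H = f²/(N·c) + f = 272²/(3.2 × 0.032) + 272 = 73984/0.1024 + 272 ≈ 722772.0 mm ≈ 723 m.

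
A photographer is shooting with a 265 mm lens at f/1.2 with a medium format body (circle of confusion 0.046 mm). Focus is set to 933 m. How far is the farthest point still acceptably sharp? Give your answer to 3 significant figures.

Hyperfocal distance H = f²/(N·c) + f = 265²/(1.2 × 0.046) + 265 = 70225/0.0552 + 265 ≈ 1272457.0 mm ≈ 1272 m.
Far limit Df = s·(H − f)/(H − s) = 933000 × (1272457.0 − 265) / (1272457.0 − 933000) = 933000 × 1272192.0 / 339457.0 ≈ 3496629 mm ≈ 3500 m.

3500 m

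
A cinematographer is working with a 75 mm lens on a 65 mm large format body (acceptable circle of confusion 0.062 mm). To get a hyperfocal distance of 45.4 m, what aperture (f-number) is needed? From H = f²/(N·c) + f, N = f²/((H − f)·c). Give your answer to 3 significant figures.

f/2.00

Rearrange H = f²/(N·c) + f for N: N = f² / ((H − f)·c).
N = 75² / ((45400 − 75) × 0.062) = 5625 / 2810 ≈ 2.00.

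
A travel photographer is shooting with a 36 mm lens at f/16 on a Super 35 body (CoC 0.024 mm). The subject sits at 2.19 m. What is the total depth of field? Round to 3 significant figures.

4.72 m

Hyperfocal distance H = f²/(N·c) + f = 36²/(16 × 0.024) + 36 = 1296/0.384 + 36 ≈ 3411.0 mm ≈ 3.411 m.
Near limit Dn = s·(H − f)/(H + s − 2f) = 2190 × (3411.0 − 36) / (3411.0 + 2190 − 2 × 36) = 2190 × 3375.0 / 5529.0 ≈ 1336.8 mm.
Far limit Df = s·(H − f)/(H − s) = 2190 × (3411.0 − 36) / (3411.0 − 2190) = 2190 × 3375.0 / 1221.0 ≈ 6053.4 mm.
Depth of field = Df − Dn = 6053.4 − 1336.8 ≈ 4716.6 mm ≈ 4.72 m.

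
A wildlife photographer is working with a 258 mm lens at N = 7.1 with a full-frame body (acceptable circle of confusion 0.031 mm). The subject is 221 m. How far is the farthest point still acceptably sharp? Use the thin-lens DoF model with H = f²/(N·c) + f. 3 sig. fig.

818 m

Hyperfocal distance H = f²/(N·c) + f = 258²/(7.1 × 0.031) + 258 = 66564/0.2201 + 258 ≈ 302684.2 mm ≈ 302.7 m.
Far limit Df = s·(H − f)/(H − s) = 221000 × (302684.2 − 258) / (302684.2 − 221000) = 221000 × 302426.2 / 81684.2 ≈ 818227 mm ≈ 818 m.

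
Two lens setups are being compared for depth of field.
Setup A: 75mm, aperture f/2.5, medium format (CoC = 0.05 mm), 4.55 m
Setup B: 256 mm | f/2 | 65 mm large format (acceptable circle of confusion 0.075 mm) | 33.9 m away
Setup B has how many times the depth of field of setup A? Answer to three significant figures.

Setup A: H = 75²/(2.5×0.05) + 75 ≈ 45075.0 mm; DoF = Df − Dn = 5052.44 − 4138.45 ≈ 913.99 mm.
Setup B: H = 256²/(2×0.075) + 256 ≈ 437162.7 mm; DoF = Df − Dn = 36728.3 − 31476.2 ≈ 5252.1 mm.
Ratio = 5252.1 / 913.99 ≈ 5.75.

5.75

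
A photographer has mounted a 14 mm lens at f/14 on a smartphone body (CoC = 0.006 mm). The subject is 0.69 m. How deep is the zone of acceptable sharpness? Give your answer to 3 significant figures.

436 mm

Hyperfocal distance H = f²/(N·c) + f = 14²/(14 × 0.006) + 14 = 196/0.084 + 14 ≈ 2347.3 mm ≈ 2.347 m.
Near limit Dn = s·(H − f)/(H + s − 2f) = 690 × (2347.3 − 14) / (2347.3 + 690 − 2 × 14) = 690 × 2333.3 / 3009.3 ≈ 535.00 mm.
Far limit Df = s·(H − f)/(H − s) = 690 × (2347.3 − 14) / (2347.3 − 690) = 690 × 2333.3 / 1657.3 ≈ 971.44 mm.
Depth of field = Df − Dn = 971.44 − 535.00 ≈ 436.44 mm.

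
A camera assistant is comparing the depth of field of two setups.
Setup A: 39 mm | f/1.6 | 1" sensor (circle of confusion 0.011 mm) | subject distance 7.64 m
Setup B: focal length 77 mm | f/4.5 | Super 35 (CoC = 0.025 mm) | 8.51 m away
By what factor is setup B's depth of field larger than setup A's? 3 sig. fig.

2.06

Setup A: H = 39²/(1.6×0.011) + 39 ≈ 86459.5 mm; DoF = Df − Dn = 8376.8 − 7022.4 ≈ 1354.4 mm.
Setup B: H = 77²/(4.5×0.025) + 77 ≈ 52779.2 mm; DoF = Df − Dn = 10131.1 − 7336.1 ≈ 2795.0 mm.
Ratio = 2795.0 / 1354.4 ≈ 2.06.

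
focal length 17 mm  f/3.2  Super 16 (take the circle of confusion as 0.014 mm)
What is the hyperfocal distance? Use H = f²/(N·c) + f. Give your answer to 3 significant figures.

6.47 m

Hyperfocal distance H = f²/(N·c) + f = 17²/(3.2 × 0.014) + 17 = 289/0.0448 + 17 ≈ 6467.9 mm ≈ 6.47 m.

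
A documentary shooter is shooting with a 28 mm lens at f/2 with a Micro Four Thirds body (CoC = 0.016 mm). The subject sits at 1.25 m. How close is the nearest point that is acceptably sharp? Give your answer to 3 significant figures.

1.19 m

Hyperfocal distance H = f²/(N·c) + f = 28²/(2 × 0.016) + 28 = 784/0.032 + 28 ≈ 24528.0 mm ≈ 24.53 m.
Near limit Dn = s·(H − f)/(H + s − 2f) = 1250 × (24528.0 − 28) / (24528.0 + 1250 − 2 × 28) = 1250 × 24500.0 / 25722.0 ≈ 1190.6 mm ≈ 1.19 m.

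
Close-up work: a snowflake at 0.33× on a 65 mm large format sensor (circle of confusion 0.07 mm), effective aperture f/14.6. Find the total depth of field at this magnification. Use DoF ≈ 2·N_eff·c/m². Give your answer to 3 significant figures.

18.8 mm

At magnification m, DoF ≈ 2·N_eff·c/m² = 2 × 14.6 × 0.07 / 0.33² = 2.044 / 0.1089 ≈ 18.8 mm.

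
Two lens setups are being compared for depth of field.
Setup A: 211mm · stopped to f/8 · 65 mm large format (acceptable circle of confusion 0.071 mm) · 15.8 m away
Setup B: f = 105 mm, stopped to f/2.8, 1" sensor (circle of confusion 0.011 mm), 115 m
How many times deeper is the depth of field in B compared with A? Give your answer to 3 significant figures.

Setup A: H = 211²/(8×0.071) + 211 ≈ 78593.0 mm; DoF = Df − Dn = 19722.5 − 13178.9 ≈ 6543.6 mm.
Setup B: H = 105²/(2.8×0.011) + 105 ≈ 358059.5 mm; DoF = Df − Dn = 169361 − 87057 ≈ 82304 mm.
Ratio = 82304 / 6543.6 ≈ 12.6.

12.6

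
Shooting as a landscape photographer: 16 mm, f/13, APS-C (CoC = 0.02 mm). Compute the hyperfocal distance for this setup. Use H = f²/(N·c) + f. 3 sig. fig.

Hyperfocal distance H = f²/(N·c) + f = 16²/(13 × 0.02) + 16 = 256/0.26 + 16 ≈ 1000.6 mm ≈ 1.00 m.

1.00 m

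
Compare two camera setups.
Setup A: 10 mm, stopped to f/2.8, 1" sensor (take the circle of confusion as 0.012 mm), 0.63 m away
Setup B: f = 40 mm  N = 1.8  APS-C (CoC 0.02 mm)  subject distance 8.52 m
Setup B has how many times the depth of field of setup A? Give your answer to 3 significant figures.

12.3

Setup A: H = 10²/(2.8×0.012) + 10 ≈ 2986.2 mm; DoF = Df − Dn = 795.78 − 521.39 ≈ 274.39 mm.
Setup B: H = 40²/(1.8×0.02) + 40 ≈ 44484.4 mm; DoF = Df − Dn = 10528.9 − 7154.9 ≈ 3374.0 mm.
Ratio = 3374.0 / 274.39 ≈ 12.3.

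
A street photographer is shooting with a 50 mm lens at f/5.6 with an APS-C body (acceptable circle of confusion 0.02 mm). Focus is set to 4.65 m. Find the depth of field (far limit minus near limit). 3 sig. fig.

Hyperfocal distance H = f²/(N·c) + f = 50²/(5.6 × 0.02) + 50 = 2500/0.112 + 50 ≈ 22371.4 mm ≈ 22.37 m.
Near limit Dn = s·(H − f)/(H + s − 2f) = 4650 × (22371.4 − 50) / (22371.4 + 4650 − 2 × 50) = 4650 × 22321.4 / 26921.4 ≈ 3855.5 mm.
Far limit Df = s·(H − f)/(H − s) = 4650 × (22371.4 − 50) / (22371.4 − 4650) = 4650 × 22321.4 / 17721.4 ≈ 5857.0 mm.
Depth of field = Df − Dn = 5857.0 − 3855.5 ≈ 2001.5 mm ≈ 2.00 m.

2.00 m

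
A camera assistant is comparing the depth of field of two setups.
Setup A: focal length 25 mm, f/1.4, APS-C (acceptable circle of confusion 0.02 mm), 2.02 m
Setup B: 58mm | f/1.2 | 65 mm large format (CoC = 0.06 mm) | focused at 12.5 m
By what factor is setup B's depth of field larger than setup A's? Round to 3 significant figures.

Setup A: H = 25²/(1.4×0.02) + 25 ≈ 22346.4 mm; DoF = Df − Dn = 2218.26 − 1854.27 ≈ 363.99 mm.
Setup B: H = 58²/(1.2×0.06) + 58 ≈ 46780.2 mm; DoF = Df − Dn = 17036.9 − 9871.3 ≈ 7165.6 mm.
Ratio = 7165.6 / 363.99 ≈ 19.7.

19.7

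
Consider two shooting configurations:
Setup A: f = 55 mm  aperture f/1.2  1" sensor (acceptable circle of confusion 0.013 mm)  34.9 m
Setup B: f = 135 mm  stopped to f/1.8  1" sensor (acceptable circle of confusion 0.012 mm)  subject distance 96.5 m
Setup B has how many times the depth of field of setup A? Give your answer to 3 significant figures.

Setup A: H = 55²/(1.2×0.013) + 55 ≈ 193965.3 mm; DoF = Df − Dn = 42545 − 29584 ≈ 12961 mm.
Setup B: H = 135²/(1.8×0.012) + 135 ≈ 843885.0 mm; DoF = Df − Dn = 108942 − 86608 ≈ 22334 mm.
Ratio = 22334 / 12961 ≈ 1.72.

1.72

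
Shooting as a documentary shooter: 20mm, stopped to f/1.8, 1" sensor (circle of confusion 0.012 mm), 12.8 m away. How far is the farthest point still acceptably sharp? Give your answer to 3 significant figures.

41.3 m

Hyperfocal distance H = f²/(N·c) + f = 20²/(1.8 × 0.012) + 20 = 400/0.0216 + 20 ≈ 18538.5 mm ≈ 18.54 m.
Far limit Df = s·(H − f)/(H − s) = 12800 × (18538.5 − 20) / (18538.5 − 12800) = 12800 × 18518.5 / 5738.5 ≈ 41306 mm ≈ 41.3 m.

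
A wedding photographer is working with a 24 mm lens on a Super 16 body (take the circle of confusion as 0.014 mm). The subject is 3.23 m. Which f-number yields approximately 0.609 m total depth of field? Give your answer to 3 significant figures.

f/1.20

Write h = H − f = f²/(N·c). The thin-lens limits are Dn = s·h/(h + (s−f)) and Df = s·h/(h − (s−f)), so DoF = Df − Dn = 2·s·(s−f)·h / (h² − (s−f)²).
That is a quadratic in h: DoF·h² − 2·s·(s−f)·h − DoF·(s−f)² = 0 ⇒ h = (s−f)·(s + √(s² + DoF²)) / DoF = 3206 × (3230 + √(3230² + 609²)) / 609 = 3206 × (3230 + 3286.91) / 609 ≈ 34307 mm.
Then N = f²/(c·h) = 24² / (0.014 × 34307) = 576 / 480.30 ≈ 1.20.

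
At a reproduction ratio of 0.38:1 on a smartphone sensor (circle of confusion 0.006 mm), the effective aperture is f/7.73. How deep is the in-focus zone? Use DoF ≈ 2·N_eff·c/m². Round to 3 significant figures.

At magnification m, DoF ≈ 2·N_eff·c/m² = 2 × 7.73 × 0.006 / 0.38² = 0.09276 / 0.1444 ≈ 0.642 mm.

0.642 mm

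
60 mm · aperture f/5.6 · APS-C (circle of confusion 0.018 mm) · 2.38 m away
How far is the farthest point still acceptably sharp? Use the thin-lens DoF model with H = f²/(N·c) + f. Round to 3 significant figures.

Hyperfocal distance H = f²/(N·c) + f = 60²/(5.6 × 0.018) + 60 = 3600/0.1008 + 60 ≈ 35774.3 mm ≈ 35.77 m.
Far limit Df = s·(H − f)/(H − s) = 2380 × (35774.3 − 60) / (35774.3 − 2380) = 2380 × 35714.3 / 33394.3 ≈ 2545.3 mm ≈ 2.55 m.

2.55 m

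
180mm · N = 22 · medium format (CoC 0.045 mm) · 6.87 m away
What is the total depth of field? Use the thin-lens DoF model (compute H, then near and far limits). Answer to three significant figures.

Hyperfocal distance H = f²/(N·c) + f = 180²/(22 × 0.045) + 180 = 32400/0.99 + 180 ≈ 32907.3 mm ≈ 32.91 m.
Near limit Dn = s·(H − f)/(H + s − 2f) = 6870 × (32907.3 − 180) / (32907.3 + 6870 − 2 × 180) = 6870 × 32727.3 / 39417.3 ≈ 5704.0 mm.
Far limit Df = s·(H − f)/(H − s) = 6870 × (32907.3 − 180) / (32907.3 − 6870) = 6870 × 32727.3 / 26037.3 ≈ 8635.2 mm.
Depth of field = Df − Dn = 8635.2 − 5704.0 ≈ 2931.2 mm ≈ 2.93 m.

2.93 m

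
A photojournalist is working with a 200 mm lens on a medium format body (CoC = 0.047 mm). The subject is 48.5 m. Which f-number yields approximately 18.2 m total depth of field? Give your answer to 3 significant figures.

f/3.20

Write h = H − f = f²/(N·c). The thin-lens limits are Dn = s·h/(h + (s−f)) and Df = s·h/(h − (s−f)), so DoF = Df − Dn = 2·s·(s−f)·h / (h² − (s−f)²).
That is a quadratic in h: DoF·h² − 2·s·(s−f)·h − DoF·(s−f)² = 0 ⇒ h = (s−f)·(s + √(s² + DoF²)) / DoF = 48300 × (48500 + √(48500² + 18200²)) / 18200 = 48300 × (48500 + 51802.4) / 18200 ≈ 266187 mm.
Then N = f²/(c·h) = 200² / (0.047 × 266187) = 40000 / 12511 ≈ 3.20.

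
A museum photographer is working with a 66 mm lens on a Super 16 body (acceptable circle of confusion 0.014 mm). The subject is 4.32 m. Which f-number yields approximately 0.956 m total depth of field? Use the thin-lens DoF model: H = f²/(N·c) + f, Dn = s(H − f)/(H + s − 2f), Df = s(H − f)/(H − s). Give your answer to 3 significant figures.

Write h = H − f = f²/(N·c). The thin-lens limits are Dn = s·h/(h + (s−f)) and Df = s·h/(h − (s−f)), so DoF = Df − Dn = 2·s·(s−f)·h / (h² − (s−f)²).
That is a quadratic in h: DoF·h² − 2·s·(s−f)·h − DoF·(s−f)² = 0 ⇒ h = (s−f)·(s + √(s² + DoF²)) / DoF = 4254 × (4320 + √(4320² + 956²)) / 956 = 4254 × (4320 + 4424.52) / 956 ≈ 38911 mm.
Then N = f²/(c·h) = 66² / (0.014 × 38911) = 4356 / 544.76 ≈ 8.

f/8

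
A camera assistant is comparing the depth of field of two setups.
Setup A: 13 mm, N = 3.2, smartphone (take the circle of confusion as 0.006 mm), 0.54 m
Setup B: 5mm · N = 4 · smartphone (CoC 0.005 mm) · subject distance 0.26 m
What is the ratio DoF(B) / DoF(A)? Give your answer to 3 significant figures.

1.71

Setup A: H = 13²/(3.2×0.006) + 13 ≈ 8815.1 mm; DoF = Df − Dn = 574.390 − 509.495 ≈ 64.895 mm.
Setup B: H = 5²/(4×0.005) + 5 ≈ 1255.0 mm; DoF = Df − Dn = 326.63 − 215.95 ≈ 110.68 mm.
Ratio = 110.68 / 64.895 ≈ 1.71.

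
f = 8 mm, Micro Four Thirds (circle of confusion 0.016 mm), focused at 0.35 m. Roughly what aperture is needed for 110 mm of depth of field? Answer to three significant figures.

Write h = H − f = f²/(N·c). The thin-lens limits are Dn = s·h/(h + (s−f)) and Df = s·h/(h − (s−f)), so DoF = Df − Dn = 2·s·(s−f)·h / (h² − (s−f)²).
That is a quadratic in h: DoF·h² − 2·s·(s−f)·h − DoF·(s−f)² = 0 ⇒ h = (s−f)·(s + √(s² + DoF²)) / DoF = 342 × (350 + √(350² + 110²)) / 110 = 342 × (350 + 366.879) / 110 ≈ 2228.8 mm.
Then N = f²/(c·h) = 8² / (0.016 × 2228.8) = 64 / 35.661 ≈ 1.79.

f/1.79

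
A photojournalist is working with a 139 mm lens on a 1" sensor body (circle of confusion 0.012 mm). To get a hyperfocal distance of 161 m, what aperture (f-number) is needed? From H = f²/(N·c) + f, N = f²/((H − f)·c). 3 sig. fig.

f/10

Rearrange H = f²/(N·c) + f for N: N = f² / ((H − f)·c).
N = 139² / ((161000 − 139) × 0.012) = 19321 / 1930 ≈ 10.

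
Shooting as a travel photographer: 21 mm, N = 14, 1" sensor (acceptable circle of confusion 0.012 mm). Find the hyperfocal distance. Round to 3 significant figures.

2.65 m

Hyperfocal distance H = f²/(N·c) + f = 21²/(14 × 0.012) + 21 = 441/0.168 + 21 ≈ 2646.0 mm ≈ 2.65 m.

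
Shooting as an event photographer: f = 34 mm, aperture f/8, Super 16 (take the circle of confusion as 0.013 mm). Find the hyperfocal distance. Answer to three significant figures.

Hyperfocal distance H = f²/(N·c) + f = 34²/(8 × 0.013) + 34 = 1156/0.104 + 34 ≈ 11149.4 mm ≈ 11.1 m.

11.1 m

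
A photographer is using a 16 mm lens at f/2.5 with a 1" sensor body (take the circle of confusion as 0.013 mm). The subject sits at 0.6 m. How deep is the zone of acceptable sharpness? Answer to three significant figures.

89.5 mm

Hyperfocal distance H = f²/(N·c) + f = 16²/(2.5 × 0.013) + 16 = 256/0.0325 + 16 ≈ 7892.9 mm ≈ 7.893 m.
Near limit Dn = s·(H − f)/(H + s − 2f) = 600 × (7892.9 − 16) / (7892.9 + 600 − 2 × 16) = 600 × 7876.9 / 8460.9 ≈ 558.586 mm.
Far limit Df = s·(H − f)/(H − s) = 600 × (7892.9 − 16) / (7892.9 − 600) = 600 × 7876.9 / 7292.9 ≈ 648.047 mm.
Depth of field = Df − Dn = 648.047 − 558.586 ≈ 89.461 mm.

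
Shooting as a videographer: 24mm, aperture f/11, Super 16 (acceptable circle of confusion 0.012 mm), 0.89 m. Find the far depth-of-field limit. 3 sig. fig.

1.11 m

Hyperfocal distance H = f²/(N·c) + f = 24²/(11 × 0.012) + 24 = 576/0.132 + 24 ≈ 4387.6 mm ≈ 4.388 m.
Far limit Df = s·(H − f)/(H − s) = 890 × (4387.6 − 24) / (4387.6 − 890) = 890 × 4363.6 / 3497.6 ≈ 1110.4 mm ≈ 1.11 m.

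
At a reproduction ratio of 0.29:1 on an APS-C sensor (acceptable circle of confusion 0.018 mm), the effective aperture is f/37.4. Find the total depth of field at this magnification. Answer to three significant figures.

At magnification m, DoF ≈ 2·N_eff·c/m² = 2 × 37.4 × 0.018 / 0.29² = 1.346 / 0.0841 ≈ 16 mm.

16.0 mm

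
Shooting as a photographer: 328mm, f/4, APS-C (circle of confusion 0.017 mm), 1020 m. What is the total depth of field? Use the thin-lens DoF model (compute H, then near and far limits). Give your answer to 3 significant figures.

Hyperfocal distance H = f²/(N·c) + f = 328²/(4 × 0.017) + 328 = 107584/0.068 + 328 ≈ 1582445.6 mm ≈ 1582 m.
Near limit Dn = s·(H − f)/(H + s − 2f) = 1020000 × (1582445.6 − 328) / (1582445.6 + 1020000 − 2 × 328) = 1020000 × 1582117.6 / 2601789.6 ≈ 620250 mm.
Far limit Df = s·(H − f)/(H − s) = 1020000 × (1582445.6 − 328) / (1582445.6 − 1020000) = 1020000 × 1582117.6 / 562445.6 ≈ 2869184 mm.
Depth of field = Df − Dn = 2869184 − 620250 ≈ 2248934 mm ≈ 2250 m.

2250 m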